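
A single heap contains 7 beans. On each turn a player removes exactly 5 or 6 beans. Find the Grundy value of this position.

1

Build the Grundy sequence with g(k) = mex{g(k−s) : s ∈ {5, 6}, s ≤ k}:
g(0) = mex{} = 0
g(1) = mex{} = 0
g(2) = mex{} = 0
g(3) = mex{} = 0
g(4) = mex{} = 0
g(5) = mex{0} = 1
g(6) = mex{0} = 1
g(7) = mex{0} = 1
So g(7) = 1.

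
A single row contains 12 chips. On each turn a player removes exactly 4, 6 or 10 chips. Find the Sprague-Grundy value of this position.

3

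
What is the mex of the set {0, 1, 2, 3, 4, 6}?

The values 0, 1, 2, 3, 4 are all present; 5 is the first non-negative integer missing from the set.

5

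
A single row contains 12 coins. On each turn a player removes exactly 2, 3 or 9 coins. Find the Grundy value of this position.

0

Build the Grundy sequence with g(k) = mex{g(k−s) : s ∈ {2, 3, 9}, s ≤ k}:
k:     0  1  2  3  4  5  6  7  8  9 10 11 12
g(k):  0  0  1  1  2  0  0  1  1  2  2  0  0
So g(12) = 0.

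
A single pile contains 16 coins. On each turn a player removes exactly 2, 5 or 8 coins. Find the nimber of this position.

Build the Grundy sequence with g(k) = mex{g(k−s) : s ∈ {2, 5, 8}, s ≤ k}:
k:     0  1  2  3  4  5  6  7  8  9 10 11 12 13 14 15 16
g(k):  0  0  1  1  0  2  1  0  2  1  0  0  1  1  0  2  1
So g(16) = 1.

1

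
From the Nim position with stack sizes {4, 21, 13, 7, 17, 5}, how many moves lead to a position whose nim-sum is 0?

Compute the nim-sum pairwise:
4 XOR 21 = 17
17 XOR 13 = 28
28 XOR 7 = 27
27 XOR 17 = 10
10 XOR 5 = 15
The overall nim-sum is X = 15. A stack of size p has a winning move iff p XOR X < p (reduce it to p XOR X).
  4: 4 XOR 15 = 11 ≥ 4 — no move.
  21: 21 XOR 15 = 26 ≥ 21 — no move.
  13: 13 XOR 15 = 2 < 13 — winning move (to 2).
  7: 7 XOR 15 = 8 ≥ 7 — no move.
  17: 17 XOR 15 = 30 ≥ 17 — no move.
  5: 5 XOR 15 = 10 ≥ 5 — no move.
That gives 1 winning move.

1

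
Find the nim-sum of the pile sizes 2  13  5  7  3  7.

Nim-sum: 2 ⊕ 13 ⊕ 5 ⊕ 7 ⊕ 3 ⊕ 7 = 9.

9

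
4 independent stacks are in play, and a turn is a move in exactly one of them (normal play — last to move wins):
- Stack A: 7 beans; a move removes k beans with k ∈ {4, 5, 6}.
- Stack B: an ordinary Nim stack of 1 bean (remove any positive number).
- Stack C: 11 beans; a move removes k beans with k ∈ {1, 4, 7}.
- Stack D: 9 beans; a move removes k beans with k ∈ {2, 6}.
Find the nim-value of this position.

Grundy values for stack A (subtraction set {4, 5, 6}):
k:     0  1  2  3  4  5  6  7
g(k):  0  0  0  0  1  1  1  1
So g(7) = 1.
Stack B is a plain Nim stack of size 1, so its Grundy value is 1.
Grundy values for stack C (subtraction set {1, 4, 7}):
g(0) = mex{} = 0
g(1) = mex{0} = 1
g(2) = mex{1} = 0
g(3) = mex{0} = 1
g(4) = mex{0,1} = 2
g(5) = mex{1,2} = 0
g(6) = mex{0} = 1
g(7) = mex{0,1} = 2
g(8) = mex{1,2} = 0
g(9) = mex{0} = 1
g(10) = mex{1} = 0
g(11) = mex{0,2} = 1
So g(11) = 1.
Build the Grundy sequence for stack D with g(k) = mex{g(k−s) : s ∈ {2, 6}, s ≤ k}:
g(0) = mex{} = 0
g(1) = mex{} = 0
g(2) = mex{0} = 1
g(3) = mex{0} = 1
g(4) = mex{1} = 0
g(5) = mex{1} = 0
g(6) = mex{0} = 1
g(7) = mex{0} = 1
g(8) = mex{1} = 0
g(9) = mex{1} = 0
So g(9) = 0.
By the Sprague-Grundy theorem, the Grundy value of a sum of independent games is the XOR of the component values.
Combined value = 1 XOR 1 XOR 1 XOR 0 = 1.

1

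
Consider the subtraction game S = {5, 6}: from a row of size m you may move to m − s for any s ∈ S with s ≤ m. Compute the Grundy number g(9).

1

Grundy values for subtraction set {5, 6}:
k:     0  1  2  3  4  5  6  7  8  9
g(k):  0  0  0  0  0  1  1  1  1  1
So g(9) = 1.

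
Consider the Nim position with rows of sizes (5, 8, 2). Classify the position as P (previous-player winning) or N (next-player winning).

N-position

Nim-sum: 5 ^ 8 ^ 2 = 15.
The nim-sum is 15 ≠ 0, so this is an N-position: the player to move can win.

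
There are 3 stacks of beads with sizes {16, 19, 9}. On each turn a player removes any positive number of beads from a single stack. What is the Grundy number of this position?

Compute the nim-sum pairwise:
16 ^ 19 = 3
3 ^ 9 = 10

10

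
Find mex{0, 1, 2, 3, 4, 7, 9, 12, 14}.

5

The values 0, 1, 2, 3, 4 are all present; 5 is the first non-negative integer missing from the set.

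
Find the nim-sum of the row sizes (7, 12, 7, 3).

15

Nim-sum: 7 XOR 12 XOR 7 XOR 3 = 15.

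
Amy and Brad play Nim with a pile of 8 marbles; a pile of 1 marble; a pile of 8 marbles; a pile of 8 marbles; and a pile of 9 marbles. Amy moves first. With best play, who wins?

Nim-sum: 8 ^ 1 ^ 8 ^ 8 ^ 9 = 0.
The nim-sum is 0, so this is a P-position: the player to move is in a losing position under optimal play; Amy is about to move from it and so loses — Brad wins.

Brad wins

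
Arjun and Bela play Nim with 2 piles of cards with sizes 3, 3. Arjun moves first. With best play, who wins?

Bela wins

Compute the nim-sum pairwise:
3 XOR 3 = 0
The nim-sum is 0, so this is a P-position: the player to move is in a losing position under optimal play; Arjun is about to move from it and so loses — Bela wins.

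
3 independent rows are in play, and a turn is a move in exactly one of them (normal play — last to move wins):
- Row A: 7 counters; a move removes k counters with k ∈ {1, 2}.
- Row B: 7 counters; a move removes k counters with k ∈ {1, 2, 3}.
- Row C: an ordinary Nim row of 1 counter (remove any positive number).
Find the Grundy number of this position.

3

Grundy values for row A (subtraction set {1, 2}):
g(0) = mex{} = 0
g(1) = mex{0} = 1
g(2) = mex{0,1} = 2
g(3) = mex{1,2} = 0
g(4) = mex{0,2} = 1
g(5) = mex{0,1} = 2
g(6) = mex{1,2} = 0
g(7) = mex{0,2} = 1
So g(7) = 1.
Grundy values for row B (subtraction set {1, 2, 3}):
k:     0  1  2  3  4  5  6  7
g(k):  0  1  2  3  0  1  2  3
So g(7) = 3.
Row C is a plain Nim row of size 1, so its Grundy value is 1.
By the Sprague-Grundy theorem, the Grundy value of a sum of independent games is the XOR of the component values.
Combined value = 1 XOR 3 XOR 1 = 3.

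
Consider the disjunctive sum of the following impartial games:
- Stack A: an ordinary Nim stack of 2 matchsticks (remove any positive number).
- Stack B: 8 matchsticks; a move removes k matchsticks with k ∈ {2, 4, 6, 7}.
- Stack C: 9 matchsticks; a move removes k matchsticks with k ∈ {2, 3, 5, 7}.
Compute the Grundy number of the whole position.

6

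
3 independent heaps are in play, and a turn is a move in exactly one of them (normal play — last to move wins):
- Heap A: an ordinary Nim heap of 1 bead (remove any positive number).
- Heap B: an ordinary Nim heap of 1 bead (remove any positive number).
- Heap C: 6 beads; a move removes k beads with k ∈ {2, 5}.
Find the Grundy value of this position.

1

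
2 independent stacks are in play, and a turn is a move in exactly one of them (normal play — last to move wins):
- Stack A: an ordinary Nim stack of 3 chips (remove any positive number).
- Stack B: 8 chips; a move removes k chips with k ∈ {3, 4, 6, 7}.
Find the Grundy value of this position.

Stack A is a plain Nim stack of size 3, so its Grundy value is 3.
Grundy values for stack B (subtraction set {3, 4, 6, 7}):
k:     0  1  2  3  4  5  6  7  8
g(k):  0  0  0  1  1  1  2  2  2
So g(8) = 2.
By the Sprague-Grundy theorem, the Grundy value of a sum of independent games is the XOR of the component values.
Combined value = 3 XOR 2 = 1.

1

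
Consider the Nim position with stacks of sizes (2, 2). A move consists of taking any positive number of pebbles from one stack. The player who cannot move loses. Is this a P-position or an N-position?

Nim-sum: 2 ^ 2 = 0.
The nim-sum is 0, so this is a P-position: the player to move is in a losing position under optimal play.

P-position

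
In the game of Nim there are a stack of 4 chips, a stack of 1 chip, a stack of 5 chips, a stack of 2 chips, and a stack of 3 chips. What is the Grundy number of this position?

1

Nim-sum: 4 XOR 1 XOR 5 XOR 2 XOR 3 = 1.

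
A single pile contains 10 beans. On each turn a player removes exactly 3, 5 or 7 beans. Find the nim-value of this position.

Grundy values for subtraction set {3, 5, 7}:
g(0) = mex{} = 0
g(1) = mex{} = 0
g(2) = mex{} = 0
g(3) = mex{0} = 1
g(4) = mex{0} = 1
g(5) = mex{0} = 1
g(6) = mex{0,1} = 2
g(7) = mex{0,1} = 2
g(8) = mex{0,1} = 2
g(9) = mex{0,1,2} = 3
g(10) = mex{1,2} = 0
So g(10) = 0.

0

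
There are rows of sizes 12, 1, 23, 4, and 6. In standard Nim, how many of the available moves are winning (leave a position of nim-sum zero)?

1

Nim-sum: 12 XOR 1 XOR 23 XOR 4 XOR 6 = 24.
The overall nim-sum is X = 24. A row of size p has a winning move iff p XOR X < p (reduce it to p XOR X).
  12: 12 XOR 24 = 20 ≥ 12 — no move.
  1: 1 XOR 24 = 25 ≥ 1 — no move.
  23: 23 XOR 24 = 15 < 23 — winning move (to 15).
  4: 4 XOR 24 = 28 ≥ 4 — no move.
  6: 6 XOR 24 = 30 ≥ 6 — no move.
That gives 1 winning move.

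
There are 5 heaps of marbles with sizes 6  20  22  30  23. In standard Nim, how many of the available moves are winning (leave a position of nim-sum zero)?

1

Bitwise XOR of the heap sizes:
  00110  (6)
  10100  (20)
  10110  (22)
  11110  (30)
  10111  (23)
  -----
  01101  (13)
The overall nim-sum is X = 13. A heap of size p has a winning move iff p XOR X < p (reduce it to p XOR X).
  6: 6 XOR 13 = 11 ≥ 6 — no move.
  20: 20 XOR 13 = 25 ≥ 20 — no move.
  22: 22 XOR 13 = 27 ≥ 22 — no move.
  30: 30 XOR 13 = 19 < 30 — winning move (to 19).
  23: 23 XOR 13 = 26 ≥ 23 — no move.
That gives 1 winning move.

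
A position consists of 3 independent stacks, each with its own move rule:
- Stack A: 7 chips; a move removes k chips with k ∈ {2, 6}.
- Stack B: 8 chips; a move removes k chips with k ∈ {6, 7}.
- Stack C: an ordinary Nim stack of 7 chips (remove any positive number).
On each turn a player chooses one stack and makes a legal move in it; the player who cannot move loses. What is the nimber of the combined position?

For stack A, compute g(0), g(1), … with moves {2, 6}:
k:     0  1  2  3  4  5  6  7
g(k):  0  0  1  1  0  0  1  1
So g(7) = 1.
Build the Grundy sequence for stack B with g(k) = mex{g(k−s) : s ∈ {6, 7}, s ≤ k}:
k:     0  1  2  3  4  5  6  7  8
g(k):  0  0  0  0  0  0  1  1  1
So g(8) = 1.
Stack C is a plain Nim stack of size 7, so its Grundy value is 7.
The value of a disjunctive sum is the nim-sum of the parts.
Combined value = 1 XOR 1 XOR 7 = 7.

7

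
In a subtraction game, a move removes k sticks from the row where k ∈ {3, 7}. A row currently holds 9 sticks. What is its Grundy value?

1

Build the Grundy sequence with g(k) = mex{g(k−s) : s ∈ {3, 7}, s ≤ k}:
g(0) = mex{} = 0
g(1) = mex{} = 0
g(2) = mex{} = 0
g(3) = mex{0} = 1
g(4) = mex{0} = 1
g(5) = mex{0} = 1
g(6) = mex{1} = 0
g(7) = mex{0,1} = 2
g(8) = mex{0,1} = 2
g(9) = mex{0} = 1
So g(9) = 1.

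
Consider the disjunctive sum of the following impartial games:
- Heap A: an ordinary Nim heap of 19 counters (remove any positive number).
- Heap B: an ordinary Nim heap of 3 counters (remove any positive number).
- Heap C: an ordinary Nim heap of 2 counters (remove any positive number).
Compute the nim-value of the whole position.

Heap A is a plain Nim heap of size 19, so its Grundy value is 19.
Heap B is a plain Nim heap of size 3, so its Grundy value is 3.
Heap C is a plain Nim heap of size 2, so its Grundy value is 2.
The value of a disjunctive sum is the nim-sum of the parts.
Combined value = 19 ⊕ 3 ⊕ 2 = 18.

18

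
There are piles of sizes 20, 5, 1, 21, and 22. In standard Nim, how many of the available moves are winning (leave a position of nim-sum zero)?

Nim-sum: 20 ⊕ 5 ⊕ 1 ⊕ 21 ⊕ 22 = 19.
The overall nim-sum is X = 19. A pile of size p has a winning move iff p XOR X < p (reduce it to p XOR X).
  20: 20 XOR 19 = 7 < 20 — winning move (to 7).
  5: 5 XOR 19 = 22 ≥ 5 — no move.
  1: 1 XOR 19 = 18 ≥ 1 — no move.
  21: 21 XOR 19 = 6 < 21 — winning move (to 6).
  22: 22 XOR 19 = 5 < 22 — winning move (to 5).
That gives 3 winning moves.

3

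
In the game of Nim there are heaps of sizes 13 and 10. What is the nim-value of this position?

7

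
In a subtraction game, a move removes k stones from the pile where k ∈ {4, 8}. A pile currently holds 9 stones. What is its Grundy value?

Build the Grundy sequence with g(k) = mex{g(k−s) : s ∈ {4, 8}, s ≤ k}:
k:     0  1  2  3  4  5  6  7  8  9
g(k):  0  0  0  0  1  1  1  1  2  2
So g(9) = 2.

2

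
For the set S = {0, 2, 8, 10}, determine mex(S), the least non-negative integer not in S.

0 is in the set but 1 is not, so the mex is 1.

1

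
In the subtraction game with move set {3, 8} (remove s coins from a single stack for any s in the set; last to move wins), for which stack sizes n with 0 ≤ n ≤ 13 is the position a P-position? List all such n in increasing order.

0, 1, 2, 6, 7, 11, 12, 13

Build the Grundy sequence with g(k) = mex{g(k−s) : s ∈ {3, 8}, s ≤ k}:
g(0) = mex{} = 0
g(1) = mex{} = 0
g(2) = mex{} = 0
g(3) = mex{0} = 1
g(4) = mex{0} = 1
g(5) = mex{0} = 1
g(6) = mex{1} = 0
g(7) = mex{1} = 0
g(8) = mex{0,1} = 2
g(9) = mex{0} = 1
g(10) = mex{0} = 1
g(11) = mex{1,2} = 0
g(12) = mex{1} = 0
g(13) = mex{1} = 0
The P-positions (g = 0) in 0..13 are 0, 1, 2, 6, 7, 11, 12, 13.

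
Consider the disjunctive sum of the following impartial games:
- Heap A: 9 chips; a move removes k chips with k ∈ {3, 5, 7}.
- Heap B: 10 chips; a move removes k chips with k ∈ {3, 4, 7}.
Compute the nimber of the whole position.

3

For heap A, compute g(0), g(1), … with moves {3, 5, 7}:
k:     0  1  2  3  4  5  6  7  8  9
g(k):  0  0  0  1  1  1  2  2  2  3
So g(9) = 3.
For heap B, compute g(0), g(1), … with moves {3, 4, 7}:
k:     0  1  2  3  4  5  6  7  8  9 10
g(k):  0  0  0  1  1  1  2  2  2  3  0
So g(10) = 0.
By the Sprague-Grundy theorem, the Grundy value of a sum of independent games is the XOR of the component values.
Combined value = 3 XOR 0 = 3.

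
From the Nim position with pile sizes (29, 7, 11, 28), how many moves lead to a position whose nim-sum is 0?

3

Bitwise XOR of the heap sizes:
  11101  (29)
  00111  (7)
  01011  (11)
  11100  (28)
  -----
  01101  (13)
The overall nim-sum is X = 13. A pile of size p has a winning move iff p XOR X < p (reduce it to p XOR X).
  29: 29 XOR 13 = 16 < 29 — winning move (to 16).
  7: 7 XOR 13 = 10 ≥ 7 — no move.
  11: 11 XOR 13 = 6 < 11 — winning move (to 6).
  28: 28 XOR 13 = 17 < 28 — winning move (to 17).
That gives 3 winning moves.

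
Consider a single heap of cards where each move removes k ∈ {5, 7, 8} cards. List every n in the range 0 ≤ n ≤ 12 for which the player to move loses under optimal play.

Build the Grundy sequence with g(k) = mex{g(k−s) : s ∈ {5, 7, 8}, s ≤ k}:
g(0) = mex{} = 0
g(1) = mex{} = 0
g(2) = mex{} = 0
g(3) = mex{} = 0
g(4) = mex{} = 0
g(5) = mex{0} = 1
g(6) = mex{0} = 1
g(7) = mex{0} = 1
g(8) = mex{0} = 1
g(9) = mex{0} = 1
g(10) = mex{0,1} = 2
g(11) = mex{0,1} = 2
g(12) = mex{0,1} = 2
The P-positions (g = 0) in 0..12 are 0, 1, 2, 3, 4.

0, 1, 2, 3, 4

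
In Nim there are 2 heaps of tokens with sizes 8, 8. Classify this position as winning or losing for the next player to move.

Losing position

Nim-sum: 8 ⊕ 8 = 0.
The nim-sum is 0, so this is a P-position: the player to move is in a losing position under optimal play.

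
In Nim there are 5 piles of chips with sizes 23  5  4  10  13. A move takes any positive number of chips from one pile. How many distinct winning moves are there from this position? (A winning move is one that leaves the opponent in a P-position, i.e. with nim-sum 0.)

1

Write each in binary and XOR column by column:
  10111  (23)
  00101  (5)
  00100  (4)
  01010  (10)
  01101  (13)
  -----
  10001  (17)
The overall nim-sum is X = 17. A pile of size p has a winning move iff p XOR X < p (reduce it to p XOR X).
  23: 23 XOR 17 = 6 < 23 — winning move (to 6).
  5: 5 XOR 17 = 20 ≥ 5 — no move.
  4: 4 XOR 17 = 21 ≥ 4 — no move.
  10: 10 XOR 17 = 27 ≥ 10 — no move.
  13: 13 XOR 17 = 28 ≥ 13 — no move.
That gives 1 winning move.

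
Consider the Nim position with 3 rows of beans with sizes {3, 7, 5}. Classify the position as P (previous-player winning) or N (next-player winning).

N-position

Nim-sum: 3 ^ 7 ^ 5 = 1.
The nim-sum is 1 ≠ 0, so this is an N-position: the player to move can win.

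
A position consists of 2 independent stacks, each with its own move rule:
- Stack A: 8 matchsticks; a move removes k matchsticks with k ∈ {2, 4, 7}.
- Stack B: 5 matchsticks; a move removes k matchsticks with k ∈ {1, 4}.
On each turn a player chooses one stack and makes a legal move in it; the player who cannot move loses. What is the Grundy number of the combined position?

Build the Grundy sequence for stack A with g(k) = mex{g(k−s) : s ∈ {2, 4, 7}, s ≤ k}:
g(0) = mex{} = 0
g(1) = mex{} = 0
g(2) = mex{0} = 1
g(3) = mex{0} = 1
g(4) = mex{0,1} = 2
g(5) = mex{0,1} = 2
g(6) = mex{1,2} = 0
g(7) = mex{0,1,2} = 3
g(8) = mex{0,2} = 1
So g(8) = 1.
Build the Grundy sequence for stack B with g(k) = mex{g(k−s) : s ∈ {1, 4}, s ≤ k}:
g(0) = mex{} = 0
g(1) = mex{0} = 1
g(2) = mex{1} = 0
g(3) = mex{0} = 1
g(4) = mex{0,1} = 2
g(5) = mex{1,2} = 0
So g(5) = 0.
By the Sprague-Grundy theorem, the Grundy value of a sum of independent games is the XOR of the component values.
Combined value = 1 ⊕ 0 = 1.

1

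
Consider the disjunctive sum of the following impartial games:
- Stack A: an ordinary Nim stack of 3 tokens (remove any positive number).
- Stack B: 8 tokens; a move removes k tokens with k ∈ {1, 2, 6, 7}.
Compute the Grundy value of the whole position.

Stack A is a plain Nim stack of size 3, so its Grundy value is 3.
For stack B, compute g(0), g(1), … with moves {1, 2, 6, 7}:
k:     0  1  2  3  4  5  6  7  8
g(k):  0  1  2  0  1  2  3  4  0
So g(8) = 0.
The value of a disjunctive sum is the nim-sum of the parts.
Combined value = 3 XOR 0 = 3.

3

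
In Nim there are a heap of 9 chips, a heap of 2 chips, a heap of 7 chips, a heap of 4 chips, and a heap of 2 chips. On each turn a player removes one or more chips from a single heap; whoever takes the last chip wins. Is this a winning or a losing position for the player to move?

Compute the nim-sum pairwise:
9 ⊕ 2 = 11
11 ⊕ 7 = 12
12 ⊕ 4 = 8
8 ⊕ 2 = 10
The nim-sum is 10 ≠ 0, so this is an N-position: the player to move can win.

Winning position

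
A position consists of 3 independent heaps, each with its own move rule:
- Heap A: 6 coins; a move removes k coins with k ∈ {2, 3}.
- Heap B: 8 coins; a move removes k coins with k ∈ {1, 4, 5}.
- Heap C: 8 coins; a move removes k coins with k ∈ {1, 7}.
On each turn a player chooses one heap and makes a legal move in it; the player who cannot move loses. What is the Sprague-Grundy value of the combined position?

0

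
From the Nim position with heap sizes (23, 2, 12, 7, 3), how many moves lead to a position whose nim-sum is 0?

Nim-sum: 23 ^ 2 ^ 12 ^ 7 ^ 3 = 29.
The overall nim-sum is X = 29. A heap of size p has a winning move iff p XOR X < p (reduce it to p XOR X).
  23: 23 XOR 29 = 10 < 23 — winning move (to 10).
  2: 2 XOR 29 = 31 ≥ 2 — no move.
  12: 12 XOR 29 = 17 ≥ 12 — no move.
  7: 7 XOR 29 = 26 ≥ 7 — no move.
  3: 3 XOR 29 = 30 ≥ 3 — no move.
That gives 1 winning move.

1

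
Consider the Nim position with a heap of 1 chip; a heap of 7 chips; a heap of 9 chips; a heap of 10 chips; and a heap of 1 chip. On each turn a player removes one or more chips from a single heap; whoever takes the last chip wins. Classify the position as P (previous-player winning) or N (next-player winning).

N-position

In binary:
  0001  (1)
  0111  (7)
  1001  (9)
  1010  (10)
  0001  (1)
  ----
  0100  (4)
The nim-sum is 4 ≠ 0, so this is an N-position: the player to move can win.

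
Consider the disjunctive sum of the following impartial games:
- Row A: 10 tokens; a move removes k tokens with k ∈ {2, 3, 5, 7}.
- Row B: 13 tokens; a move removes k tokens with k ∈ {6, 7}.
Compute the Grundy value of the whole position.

0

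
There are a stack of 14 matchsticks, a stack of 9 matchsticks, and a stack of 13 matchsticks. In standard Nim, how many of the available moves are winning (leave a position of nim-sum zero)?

3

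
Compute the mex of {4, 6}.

0

0 is not in the set, so the mex is 0.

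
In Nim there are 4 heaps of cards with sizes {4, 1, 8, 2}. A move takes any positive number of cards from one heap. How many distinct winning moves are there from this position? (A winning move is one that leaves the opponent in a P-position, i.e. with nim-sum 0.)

1

Compute the nim-sum pairwise:
4 ^ 1 = 5
5 ^ 8 = 13
13 ^ 2 = 15
The overall nim-sum is X = 15. A heap of size p has a winning move iff p XOR X < p (reduce it to p XOR X).
  4: 4 XOR 15 = 11 ≥ 4 — no move.
  1: 1 XOR 15 = 14 ≥ 1 — no move.
  8: 8 XOR 15 = 7 < 8 — winning move (to 7).
  2: 2 XOR 15 = 13 ≥ 2 — no move.
That gives 1 winning move.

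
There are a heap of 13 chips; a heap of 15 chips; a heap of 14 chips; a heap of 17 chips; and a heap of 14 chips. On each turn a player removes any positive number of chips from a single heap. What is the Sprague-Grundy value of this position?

19

Compute the nim-sum pairwise:
13 XOR 15 = 2
2 XOR 14 = 12
12 XOR 17 = 29
29 XOR 14 = 19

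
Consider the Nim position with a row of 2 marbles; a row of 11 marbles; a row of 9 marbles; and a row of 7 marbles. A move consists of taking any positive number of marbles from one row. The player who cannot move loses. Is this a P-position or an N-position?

N-position

Compute the nim-sum pairwise:
2 ⊕ 11 = 9
9 ⊕ 9 = 0
0 ⊕ 7 = 7
The nim-sum is 7 ≠ 0, so this is an N-position: the player to move can win.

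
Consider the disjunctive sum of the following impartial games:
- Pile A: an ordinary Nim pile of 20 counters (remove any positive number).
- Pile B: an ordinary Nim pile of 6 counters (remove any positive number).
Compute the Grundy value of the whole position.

18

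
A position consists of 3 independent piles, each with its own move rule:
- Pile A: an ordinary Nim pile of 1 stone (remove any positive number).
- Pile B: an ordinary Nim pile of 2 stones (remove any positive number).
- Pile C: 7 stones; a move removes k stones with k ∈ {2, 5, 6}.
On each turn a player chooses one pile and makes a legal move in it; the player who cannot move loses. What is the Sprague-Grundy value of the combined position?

0

Pile A is a plain Nim pile of size 1, so its Grundy value is 1.
Pile B is a plain Nim pile of size 2, so its Grundy value is 2.
Build the Grundy sequence for pile C with g(k) = mex{g(k−s) : s ∈ {2, 5, 6}, s ≤ k}:
k:     0  1  2  3  4  5  6  7
g(k):  0  0  1  1  0  2  1  3
So g(7) = 3.
The value of a disjunctive sum is the nim-sum of the parts.
Combined value = 1 XOR 2 XOR 3 = 0.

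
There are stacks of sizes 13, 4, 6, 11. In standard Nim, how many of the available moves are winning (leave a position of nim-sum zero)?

3

Nim-sum: 13 XOR 4 XOR 6 XOR 11 = 4.
The overall nim-sum is X = 4. A stack of size p has a winning move iff p XOR X < p (reduce it to p XOR X).
  13: 13 XOR 4 = 9 < 13 — winning move (to 9).
  4: 4 XOR 4 = 0 < 4 — winning move (to 0).
  6: 6 XOR 4 = 2 < 6 — winning move (to 2).
  11: 11 XOR 4 = 15 ≥ 11 — no move.
That gives 3 winning moves.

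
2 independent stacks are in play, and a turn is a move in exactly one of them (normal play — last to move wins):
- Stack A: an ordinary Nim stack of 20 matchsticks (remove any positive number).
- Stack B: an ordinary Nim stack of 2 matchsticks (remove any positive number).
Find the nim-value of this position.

22

Stack A is a plain Nim stack of size 20, so its Grundy value is 20.
Stack B is a plain Nim stack of size 2, so its Grundy value is 2.
The value of a disjunctive sum is the nim-sum of the parts.
Combined value = 20 ⊕ 2 = 22.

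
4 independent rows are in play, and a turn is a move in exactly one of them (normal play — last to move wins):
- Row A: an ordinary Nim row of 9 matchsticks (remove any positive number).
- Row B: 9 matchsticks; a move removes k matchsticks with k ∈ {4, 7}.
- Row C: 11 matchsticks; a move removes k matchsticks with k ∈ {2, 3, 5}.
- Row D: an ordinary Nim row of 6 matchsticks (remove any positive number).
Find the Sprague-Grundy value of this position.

Row A is a plain Nim row of size 9, so its Grundy value is 9.
Grundy values for row B (subtraction set {4, 7}):
k:     0  1  2  3  4  5  6  7  8  9
g(k):  0  0  0  0  1  1  1  1  2  2
So g(9) = 2.
For row C, compute g(0), g(1), … with moves {2, 3, 5}:
g(0) = mex{} = 0
g(1) = mex{} = 0
g(2) = mex{0} = 1
g(3) = mex{0} = 1
g(4) = mex{0,1} = 2
g(5) = mex{0,1} = 2
g(6) = mex{0,1,2} = 3
g(7) = mex{1,2} = 0
g(8) = mex{1,2,3} = 0
g(9) = mex{0,2,3} = 1
g(10) = mex{0,2} = 1
g(11) = mex{0,1,3} = 2
So g(11) = 2.
Row D is a plain Nim row of size 6, so its Grundy value is 6.
The value of a disjunctive sum is the nim-sum of the parts.
Combined value = 9 ⊕ 2 ⊕ 2 ⊕ 6 = 15.

15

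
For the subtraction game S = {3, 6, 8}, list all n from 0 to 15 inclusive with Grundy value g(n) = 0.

0, 1, 2, 11, 12, 13

Grundy values for subtraction set {3, 6, 8}:
k:     0  1  2  3  4  5  6  7  8  9 10 11 12 13 14 15
g(k):  0  0  0  1  1  1  2  2  2  3  3  0  0  0  1  1
The P-positions (g = 0) in 0..15 are 0, 1, 2, 11, 12, 13.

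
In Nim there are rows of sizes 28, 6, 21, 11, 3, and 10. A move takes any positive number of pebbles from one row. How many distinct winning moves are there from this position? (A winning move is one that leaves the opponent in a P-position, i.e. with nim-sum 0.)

Compute the nim-sum pairwise:
28 ⊕ 6 = 26
26 ⊕ 21 = 15
15 ⊕ 11 = 4
4 ⊕ 3 = 7
7 ⊕ 10 = 13
The overall nim-sum is X = 13. A row of size p has a winning move iff p XOR X < p (reduce it to p XOR X).
  28: 28 XOR 13 = 17 < 28 — winning move (to 17).
  6: 6 XOR 13 = 11 ≥ 6 — no move.
  21: 21 XOR 13 = 24 ≥ 21 — no move.
  11: 11 XOR 13 = 6 < 11 — winning move (to 6).
  3: 3 XOR 13 = 14 ≥ 3 — no move.
  10: 10 XOR 13 = 7 < 10 — winning move (to 7).
That gives 3 winning moves.

3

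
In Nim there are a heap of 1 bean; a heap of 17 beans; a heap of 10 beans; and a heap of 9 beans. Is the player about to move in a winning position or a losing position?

Nim-sum: 1 ⊕ 17 ⊕ 10 ⊕ 9 = 19.
The nim-sum is 19 ≠ 0, so this is an N-position: the player to move can win.

Winning position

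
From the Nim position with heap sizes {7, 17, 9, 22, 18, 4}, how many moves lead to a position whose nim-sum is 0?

Write each in binary and XOR column by column:
  00111  (7)
  10001  (17)
  01001  (9)
  10110  (22)
  10010  (18)
  00100  (4)
  -----
  11111  (31)
The overall nim-sum is X = 31. A heap of size p has a winning move iff p XOR X < p (reduce it to p XOR X).
  7: 7 XOR 31 = 24 ≥ 7 — no move.
  17: 17 XOR 31 = 14 < 17 — winning move (to 14).
  9: 9 XOR 31 = 22 ≥ 9 — no move.
  22: 22 XOR 31 = 9 < 22 — winning move (to 9).
  18: 18 XOR 31 = 13 < 18 — winning move (to 13).
  4: 4 XOR 31 = 27 ≥ 4 — no move.
That gives 3 winning moves.

3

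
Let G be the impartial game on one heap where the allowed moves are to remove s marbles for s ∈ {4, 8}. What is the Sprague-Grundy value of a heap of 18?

1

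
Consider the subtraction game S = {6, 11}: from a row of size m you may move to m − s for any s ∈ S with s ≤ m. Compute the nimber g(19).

0

Compute g(0), g(1), … for moves {6, 11}:
k:     0  1  2  3  4  5  6  7  8  9 10 11 12 13 14 15 16 17 18 19
g(k):  0  0  0  0  0  0  1  1  1  1  1  1  2  2  2  2  2  0  0  0
So g(19) = 0.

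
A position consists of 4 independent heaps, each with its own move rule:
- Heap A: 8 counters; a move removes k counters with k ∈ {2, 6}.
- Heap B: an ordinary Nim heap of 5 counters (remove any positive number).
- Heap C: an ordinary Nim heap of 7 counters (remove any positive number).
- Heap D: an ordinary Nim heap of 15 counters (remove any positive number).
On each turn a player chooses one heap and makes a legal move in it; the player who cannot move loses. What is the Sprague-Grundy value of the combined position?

13

Grundy values for heap A (subtraction set {2, 6}):
g(0) = mex{} = 0
g(1) = mex{} = 0
g(2) = mex{0} = 1
g(3) = mex{0} = 1
g(4) = mex{1} = 0
g(5) = mex{1} = 0
g(6) = mex{0} = 1
g(7) = mex{0} = 1
g(8) = mex{1} = 0
So g(8) = 0.
Heap B is a plain Nim heap of size 5, so its Grundy value is 5.
Heap C is a plain Nim heap of size 7, so its Grundy value is 7.
Heap D is a plain Nim heap of size 15, so its Grundy value is 15.
The value of a disjunctive sum is the nim-sum of the parts.
Combined value = 0 XOR 5 XOR 7 XOR 15 = 13.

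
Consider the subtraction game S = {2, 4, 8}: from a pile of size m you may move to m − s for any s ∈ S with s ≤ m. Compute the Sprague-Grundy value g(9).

1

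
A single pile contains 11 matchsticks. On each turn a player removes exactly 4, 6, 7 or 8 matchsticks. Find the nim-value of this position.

2

Build the Grundy sequence with g(k) = mex{g(k−s) : s ∈ {4, 6, 7, 8}, s ≤ k}:
g(0) = mex{} = 0
g(1) = mex{} = 0
g(2) = mex{} = 0
g(3) = mex{} = 0
g(4) = mex{0} = 1
g(5) = mex{0} = 1
g(6) = mex{0} = 1
g(7) = mex{0} = 1
g(8) = mex{0,1} = 2
g(9) = mex{0,1} = 2
g(10) = mex{0,1} = 2
g(11) = mex{0,1} = 2
So g(11) = 2.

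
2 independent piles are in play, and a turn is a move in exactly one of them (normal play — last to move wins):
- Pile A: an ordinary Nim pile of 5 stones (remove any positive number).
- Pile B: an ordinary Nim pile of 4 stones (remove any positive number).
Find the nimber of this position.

1

Pile A is a plain Nim pile of size 5, so its Grundy value is 5.
Pile B is a plain Nim pile of size 4, so its Grundy value is 4.
The value of a disjunctive sum is the nim-sum of the parts.
Combined value = 5 XOR 4 = 1.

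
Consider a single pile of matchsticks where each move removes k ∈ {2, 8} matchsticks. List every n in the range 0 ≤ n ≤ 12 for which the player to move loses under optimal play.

0, 1, 4, 5, 10, 11

Build the Grundy sequence with g(k) = mex{g(k−s) : s ∈ {2, 8}, s ≤ k}:
k:     0  1  2  3  4  5  6  7  8  9 10 11 12
g(k):  0  0  1  1  0  0  1  1  2  2  0  0  1
The P-positions (g = 0) in 0..12 are 0, 1, 4, 5, 10, 11.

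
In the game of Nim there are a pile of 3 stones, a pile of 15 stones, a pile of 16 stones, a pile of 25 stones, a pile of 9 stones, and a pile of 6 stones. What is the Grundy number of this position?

10

Compute the nim-sum pairwise:
3 ⊕ 15 = 12
12 ⊕ 16 = 28
28 ⊕ 25 = 5
5 ⊕ 9 = 12
12 ⊕ 6 = 10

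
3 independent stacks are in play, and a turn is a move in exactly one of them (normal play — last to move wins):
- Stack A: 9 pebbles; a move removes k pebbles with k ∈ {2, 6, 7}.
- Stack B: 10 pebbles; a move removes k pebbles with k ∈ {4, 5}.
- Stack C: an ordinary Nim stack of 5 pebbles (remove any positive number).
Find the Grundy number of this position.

5

For stack A, compute g(0), g(1), … with moves {2, 6, 7}:
g(0) = mex{} = 0
g(1) = mex{} = 0
g(2) = mex{0} = 1
g(3) = mex{0} = 1
g(4) = mex{1} = 0
g(5) = mex{1} = 0
g(6) = mex{0} = 1
g(7) = mex{0} = 1
g(8) = mex{0,1} = 2
g(9) = mex{1} = 0
So g(9) = 0.
Build the Grundy sequence for stack B with g(k) = mex{g(k−s) : s ∈ {4, 5}, s ≤ k}:
k:     0  1  2  3  4  5  6  7  8  9 10
g(k):  0  0  0  0  1  1  1  1  2  0  0
So g(10) = 0.
Stack C is a plain Nim stack of size 5, so its Grundy value is 5.
By the Sprague-Grundy theorem, the Grundy value of a sum of independent games is the XOR of the component values.
Combined value = 0 XOR 0 XOR 5 = 5.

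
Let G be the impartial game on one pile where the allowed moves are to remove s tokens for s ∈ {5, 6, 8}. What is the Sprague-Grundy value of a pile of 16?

0

Grundy values for subtraction set {5, 6, 8}:
k:     0  1  2  3  4  5  6  7  8  9 10 11 12 13 14 15 16
g(k):  0  0  0  0  0  1  1  1  1  1  2  2  2  0  0  0  0
So g(16) = 0.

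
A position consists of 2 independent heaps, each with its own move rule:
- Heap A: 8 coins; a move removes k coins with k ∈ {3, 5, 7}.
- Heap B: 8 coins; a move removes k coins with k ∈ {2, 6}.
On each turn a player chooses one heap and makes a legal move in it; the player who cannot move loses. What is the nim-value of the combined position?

2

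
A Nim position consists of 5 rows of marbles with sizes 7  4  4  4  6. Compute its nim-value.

Nim-sum: 7 ⊕ 4 ⊕ 4 ⊕ 4 ⊕ 6 = 5.

5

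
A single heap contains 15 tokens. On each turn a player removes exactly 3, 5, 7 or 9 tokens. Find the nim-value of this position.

Grundy values for subtraction set {3, 5, 7, 9}:
k:     0  1  2  3  4  5  6  7  8  9 10 11 12 13 14 15
g(k):  0  0  0  1  1  1  2  2  2  3  3  3  0  0  0  1
So g(15) = 1.

1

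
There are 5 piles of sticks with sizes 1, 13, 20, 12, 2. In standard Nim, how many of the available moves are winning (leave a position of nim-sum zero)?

1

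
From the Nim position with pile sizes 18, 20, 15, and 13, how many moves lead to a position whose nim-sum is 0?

3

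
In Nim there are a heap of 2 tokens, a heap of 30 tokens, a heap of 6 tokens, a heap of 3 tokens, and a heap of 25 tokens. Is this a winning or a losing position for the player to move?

Losing position

Write each in binary and XOR column by column:
  00010  (2)
  11110  (30)
  00110  (6)
  00011  (3)
  11001  (25)
  -----
  00000  (0)
The nim-sum is 0, so this is a P-position: the player to move is in a losing position under optimal play.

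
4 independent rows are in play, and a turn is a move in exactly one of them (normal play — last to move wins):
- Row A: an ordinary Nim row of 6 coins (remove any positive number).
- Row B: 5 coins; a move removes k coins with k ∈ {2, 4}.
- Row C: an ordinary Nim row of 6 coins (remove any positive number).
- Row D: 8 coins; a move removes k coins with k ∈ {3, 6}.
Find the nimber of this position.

Row A is a plain Nim row of size 6, so its Grundy value is 6.
Grundy values for row B (subtraction set {2, 4}):
g(0) = mex{} = 0
g(1) = mex{} = 0
g(2) = mex{0} = 1
g(3) = mex{0} = 1
g(4) = mex{0,1} = 2
g(5) = mex{0,1} = 2
So g(5) = 2.
Row C is a plain Nim row of size 6, so its Grundy value is 6.
Build the Grundy sequence for row D with g(k) = mex{g(k−s) : s ∈ {3, 6}, s ≤ k}:
k:     0  1  2  3  4  5  6  7  8
g(k):  0  0  0  1  1  1  2  2  2
So g(8) = 2.
By the Sprague-Grundy theorem, the Grundy value of a sum of independent games is the XOR of the component values.
Combined value = 6 XOR 2 XOR 6 XOR 2 = 0.

0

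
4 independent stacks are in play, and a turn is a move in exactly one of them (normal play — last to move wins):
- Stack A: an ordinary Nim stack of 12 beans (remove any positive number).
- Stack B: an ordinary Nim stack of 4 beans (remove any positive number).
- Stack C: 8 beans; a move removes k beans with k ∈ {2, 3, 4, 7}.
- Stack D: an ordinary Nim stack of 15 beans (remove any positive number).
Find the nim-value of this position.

Stack A is a plain Nim stack of size 12, so its Grundy value is 12.
Stack B is a plain Nim stack of size 4, so its Grundy value is 4.
Build the Grundy sequence for stack C with g(k) = mex{g(k−s) : s ∈ {2, 3, 4, 7}, s ≤ k}:
g(0) = mex{} = 0
g(1) = mex{} = 0
g(2) = mex{0} = 1
g(3) = mex{0} = 1
g(4) = mex{0,1} = 2
g(5) = mex{0,1} = 2
g(6) = mex{1,2} = 0
g(7) = mex{0,1,2} = 3
g(8) = mex{0,2} = 1
So g(8) = 1.
Stack D is a plain Nim stack of size 15, so its Grundy value is 15.
By the Sprague-Grundy theorem, the Grundy value of a sum of independent games is the XOR of the component values.
Combined value = 12 XOR 4 XOR 1 XOR 15 = 6.

6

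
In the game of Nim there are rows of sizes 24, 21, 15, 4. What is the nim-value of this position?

Compute the nim-sum pairwise:
24 ^ 21 = 13
13 ^ 15 = 2
2 ^ 4 = 6

6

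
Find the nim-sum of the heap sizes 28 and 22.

10

Bitwise XOR of the heap sizes:
  11100  (28)
  10110  (22)
  -----
  01010  (10)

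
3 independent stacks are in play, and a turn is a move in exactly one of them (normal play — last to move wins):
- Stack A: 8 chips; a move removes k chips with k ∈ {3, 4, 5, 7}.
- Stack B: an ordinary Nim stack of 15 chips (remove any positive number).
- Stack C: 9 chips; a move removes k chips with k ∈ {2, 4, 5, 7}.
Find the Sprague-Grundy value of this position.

13

For stack A, compute g(0), g(1), … with moves {3, 4, 5, 7}:
g(0) = mex{} = 0
g(1) = mex{} = 0
g(2) = mex{} = 0
g(3) = mex{0} = 1
g(4) = mex{0} = 1
g(5) = mex{0} = 1
g(6) = mex{0,1} = 2
g(7) = mex{0,1} = 2
g(8) = mex{0,1} = 2
So g(8) = 2.
Stack B is a plain Nim stack of size 15, so its Grundy value is 15.
Build the Grundy sequence for stack C with g(k) = mex{g(k−s) : s ∈ {2, 4, 5, 7}, s ≤ k}:
k:     0  1  2  3  4  5  6  7  8  9
g(k):  0  0  1  1  2  2  3  3  4  0
So g(9) = 0.
The value of a disjunctive sum is the nim-sum of the parts.
Combined value = 2 XOR 15 XOR 0 = 13.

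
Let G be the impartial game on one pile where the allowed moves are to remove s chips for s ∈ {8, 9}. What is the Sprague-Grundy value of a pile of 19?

0

Compute g(0), g(1), … for moves {8, 9}:
k:     0  1  2  3  4  5  6  7  8  9 10 11 12 13 14 15 16 17 18 19
g(k):  0  0  0  0  0  0  0  0  1  1  1  1  1  1  1  1  2  0  0  0
So g(19) = 0.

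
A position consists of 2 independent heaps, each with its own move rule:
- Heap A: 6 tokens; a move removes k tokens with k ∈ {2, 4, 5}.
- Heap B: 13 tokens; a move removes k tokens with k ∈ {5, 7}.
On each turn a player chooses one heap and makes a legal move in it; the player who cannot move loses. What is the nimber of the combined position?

Grundy values for heap A (subtraction set {2, 4, 5}):
k:     0  1  2  3  4  5  6
g(k):  0  0  1  1  2  2  3
So g(6) = 3.
Build the Grundy sequence for heap B with g(k) = mex{g(k−s) : s ∈ {5, 7}, s ≤ k}:
k:     0  1  2  3  4  5  6  7  8  9 10 11 12 13
g(k):  0  0  0  0  0  1  1  1  1  1  2  2  0  0
So g(13) = 0.
By the Sprague-Grundy theorem, the Grundy value of a sum of independent games is the XOR of the component values.
Combined value = 3 XOR 0 = 3.

3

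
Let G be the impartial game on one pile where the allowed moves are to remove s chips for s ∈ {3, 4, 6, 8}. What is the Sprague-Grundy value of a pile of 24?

Build the Grundy sequence with g(k) = mex{g(k−s) : s ∈ {3, 4, 6, 8}, s ≤ k}:
k:     0  1  2  3  4  5  6  7  8  9 10 11 12 13 14 15 16 17 18 19 20 21 22 23 24
g(k):  0  0  0  1  1  1  2  2  2  3  3  0  0  0  1  1  1  2  2  2  3  3  0  0  0
So g(24) = 0.

0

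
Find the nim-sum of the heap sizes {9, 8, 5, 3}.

7

Nim-sum: 9 ⊕ 8 ⊕ 5 ⊕ 3 = 7.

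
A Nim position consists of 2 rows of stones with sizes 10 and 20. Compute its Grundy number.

30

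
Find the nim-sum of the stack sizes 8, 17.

Compute the nim-sum pairwise:
8 ^ 17 = 25

25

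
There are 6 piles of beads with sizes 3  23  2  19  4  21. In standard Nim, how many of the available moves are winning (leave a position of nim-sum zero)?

3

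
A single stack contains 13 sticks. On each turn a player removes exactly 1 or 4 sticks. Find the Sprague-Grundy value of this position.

Build the Grundy sequence with g(k) = mex{g(k−s) : s ∈ {1, 4}, s ≤ k}:
g(0) = mex{} = 0
g(1) = mex{0} = 1
g(2) = mex{1} = 0
g(3) = mex{0} = 1
g(4) = mex{0,1} = 2
g(5) = mex{1,2} = 0
g(6) = mex{0} = 1
g(7) = mex{1} = 0
g(8) = mex{0,2} = 1
g(9) = mex{0,1} = 2
g(10) = mex{1,2} = 0
g(11) = mex{0} = 1
g(12) = mex{1} = 0
g(13) = mex{0,2} = 1
So g(13) = 1.

1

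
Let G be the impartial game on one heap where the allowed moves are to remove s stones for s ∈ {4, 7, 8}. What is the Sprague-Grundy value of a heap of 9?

2

Build the Grundy sequence with g(k) = mex{g(k−s) : s ∈ {4, 7, 8}, s ≤ k}:
g(0) = mex{} = 0
g(1) = mex{} = 0
g(2) = mex{} = 0
g(3) = mex{} = 0
g(4) = mex{0} = 1
g(5) = mex{0} = 1
g(6) = mex{0} = 1
g(7) = mex{0} = 1
g(8) = mex{0,1} = 2
g(9) = mex{0,1} = 2
So g(9) = 2.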